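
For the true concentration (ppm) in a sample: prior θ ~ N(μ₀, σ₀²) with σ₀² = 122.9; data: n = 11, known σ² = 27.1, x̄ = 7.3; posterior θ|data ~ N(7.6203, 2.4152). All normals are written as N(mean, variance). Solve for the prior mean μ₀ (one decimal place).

μ₀ = 23.6

The posterior mean is a precision-weighted average: μ_n = (τ₀μ₀ + τ_data·x̄)/(τ₀+τ_data), with τ₀=1/σ₀² and τ_data=n/σ².
Here τ₀ = 1/122.9 = 0.008137 and τ_data = 11/27.1 = 0.405904, so τ_n = 0.414041.
Rearranging for μ₀: μ₀ = (μ_n·τ_n − τ_data·x̄)/τ₀ = (7.6203·0.414041 − 0.405904·7.3) / 0.008137 = 0.192017/0.008137 ≈ 23.6.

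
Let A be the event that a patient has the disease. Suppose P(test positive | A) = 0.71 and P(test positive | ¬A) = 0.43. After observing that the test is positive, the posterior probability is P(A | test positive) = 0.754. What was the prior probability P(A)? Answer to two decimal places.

P(A) = 0.65

In odds form, posterior odds = prior odds × likelihood ratio, so prior odds = posterior odds ÷ LR.
Posterior odds = 0.754/(1−0.754) = 3.0650. LR = 0.71/0.43 = 1.6512.
Prior odds = 3.0650/1.6512 = 1.8562, so P(A) = 1.8562/(1+1.8562) ≈ 0.65.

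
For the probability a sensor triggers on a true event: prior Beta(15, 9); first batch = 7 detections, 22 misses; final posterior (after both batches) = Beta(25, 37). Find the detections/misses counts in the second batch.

Sequential conjugate updates are equivalent to a single update on the pooled data, so total successes = posterior α − prior α and total failures = posterior β − prior β.
Total across both batches: 25−15=10 detections, 37−9=28 misses.
Subtract the first batch: 10−7=3 detections and 28−22=6 misses.

3 detections and 6 misses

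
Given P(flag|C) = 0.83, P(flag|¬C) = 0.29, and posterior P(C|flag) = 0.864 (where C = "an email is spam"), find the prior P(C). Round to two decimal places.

Bayes' rule in odds form gives O(C|E) = O(C)·[P(E|C)/P(E|¬C)], hence O(C) = O(C|E)/LR.
Posterior odds = 0.864/(1−0.864) = 6.3529. LR = 0.83/0.29 = 2.8621.
Prior odds = 6.3529/2.8621 = 2.2197, so P(C) = 2.2197/(1+2.2197) ≈ 0.69.

P(C) = 0.69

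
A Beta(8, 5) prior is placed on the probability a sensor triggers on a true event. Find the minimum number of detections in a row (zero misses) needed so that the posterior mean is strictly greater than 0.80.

After k detections and 0 misses the posterior is Beta(8+k, 5), with mean (8+k)/(8+5+k).
Set (8+k)/(13+k) > 0.80 and solve: k > (0.80·13 − 8)/(1 − 0.80) = 12.000.
The smallest integer exceeding 12.000 is 13.

k = 13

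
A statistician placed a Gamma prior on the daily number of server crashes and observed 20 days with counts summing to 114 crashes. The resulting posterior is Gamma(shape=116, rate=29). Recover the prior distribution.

A Gamma(α, β) prior (rate parametrization) on a Poisson rate with n observations summing to S gives posterior Gamma(α+S, β+n).
So α = 116 − 114 = 2 and β = 29 − 20 = 9.

Gamma(shape=2, rate=9)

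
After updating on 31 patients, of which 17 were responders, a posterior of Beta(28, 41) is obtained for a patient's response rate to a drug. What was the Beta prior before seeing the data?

Under Beta–binomial conjugacy the posterior parameters are (α+s, β+f).
So α = 28 − 17 = 11 and β = 41 − 14 = 27.

Beta(11, 27)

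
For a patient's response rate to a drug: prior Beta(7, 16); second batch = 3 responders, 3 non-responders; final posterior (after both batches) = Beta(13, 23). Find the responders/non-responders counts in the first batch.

3 responders and 4 non-responders

Sequential conjugate updates are equivalent to a single update on the pooled data, so total successes = posterior α − prior α and total failures = posterior β − prior β.
Total across both batches: 13−7=6 responders, 23−16=7 non-responders.
Subtract the second batch: 6−3=3 responders and 7−3=4 non-responders.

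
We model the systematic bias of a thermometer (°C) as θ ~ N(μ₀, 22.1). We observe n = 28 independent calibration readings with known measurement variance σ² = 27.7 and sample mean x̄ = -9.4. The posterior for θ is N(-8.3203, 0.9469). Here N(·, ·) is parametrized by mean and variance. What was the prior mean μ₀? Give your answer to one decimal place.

μ₀ = 15.8

With known observation variance, the Normal–Normal posterior has precision τ_n = τ₀ + n/σ² and mean μ_n = (τ₀μ₀ + (n/σ²)x̄)/τ_n.
Here τ₀ = 1/22.1 = 0.045249 and τ_data = 28/27.7 = 1.010830, so τ_n = 1.056079.
Rearranging for μ₀: μ₀ = (μ_n·τ_n − τ_data·x̄)/τ₀ = (-8.3203·1.056079 − 1.010830·-9.4) / 0.045249 = 0.714908/0.045249 ≈ 15.8.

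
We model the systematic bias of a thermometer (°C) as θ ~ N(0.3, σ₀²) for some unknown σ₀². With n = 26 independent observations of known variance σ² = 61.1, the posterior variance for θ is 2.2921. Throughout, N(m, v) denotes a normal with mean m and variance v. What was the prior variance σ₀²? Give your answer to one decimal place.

Posterior precision equals prior precision plus data precision: 1/σ_n² = 1/σ₀² + n/σ².
So 1/σ₀² = 1/2.2921 − 26/61.1 = 0.436281 − 0.425532 = 0.010749.
Hence σ₀² = 1/0.010749 ≈ 93.0.

σ₀² = 93.0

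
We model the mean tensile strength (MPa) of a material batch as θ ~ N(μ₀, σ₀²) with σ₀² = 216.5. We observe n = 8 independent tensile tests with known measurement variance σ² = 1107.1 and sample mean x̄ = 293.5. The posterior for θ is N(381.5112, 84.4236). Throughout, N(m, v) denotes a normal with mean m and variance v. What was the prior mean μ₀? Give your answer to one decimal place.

The posterior mean is a precision-weighted average: μ_n = (τ₀μ₀ + τ_data·x̄)/(τ₀+τ_data), with τ₀=1/σ₀² and τ_data=n/σ².
Here τ₀ = 1/216.5 = 0.004619 and τ_data = 8/1107.1 = 0.007226, so τ_n = 0.011845.
Rearranging for μ₀: μ₀ = (μ_n·τ_n − τ_data·x̄)/τ₀ = (381.5112·0.011845 − 0.007226·293.5) / 0.004619 = 2.398169/0.004619 ≈ 519.2.

μ₀ = 519.2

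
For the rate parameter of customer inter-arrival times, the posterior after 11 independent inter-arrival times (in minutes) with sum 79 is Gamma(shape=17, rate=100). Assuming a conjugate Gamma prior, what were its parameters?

Gamma(shape=6, rate=21)

Gamma–exponential conjugacy: posterior shape = α + n, posterior rate = β + Σtᵢ.
So α = 17 − 11 = 6 and β = 100 − 79 = 21.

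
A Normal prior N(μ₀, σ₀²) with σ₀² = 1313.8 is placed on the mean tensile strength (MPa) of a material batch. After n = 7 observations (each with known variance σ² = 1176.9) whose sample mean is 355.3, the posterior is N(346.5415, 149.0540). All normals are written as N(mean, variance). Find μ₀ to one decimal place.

With known observation variance, the Normal–Normal posterior has precision τ_n = τ₀ + n/σ² and mean μ_n = (τ₀μ₀ + (n/σ²)x̄)/τ_n.
Here τ₀ = 1/1313.8 = 0.000761 and τ_data = 7/1176.9 = 0.005948, so τ_n = 0.006709.
Rearranging for μ₀: μ₀ = (μ_n·τ_n − τ_data·x̄)/τ₀ = (346.5415·0.006709 − 0.005948·355.3) / 0.000761 = 0.211623/0.000761 ≈ 278.1.

μ₀ = 278.1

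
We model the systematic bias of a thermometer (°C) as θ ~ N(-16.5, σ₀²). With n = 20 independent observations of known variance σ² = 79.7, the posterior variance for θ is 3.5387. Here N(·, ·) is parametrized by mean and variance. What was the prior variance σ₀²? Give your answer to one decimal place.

For the Normal–Normal model with known σ², precisions add: τ_n = τ₀ + n/σ².
So 1/σ₀² = 1/3.5387 − 20/79.7 = 0.282590 − 0.250941 = 0.031649.
Hence σ₀² = 1/0.031649 ≈ 31.6.

σ₀² = 31.6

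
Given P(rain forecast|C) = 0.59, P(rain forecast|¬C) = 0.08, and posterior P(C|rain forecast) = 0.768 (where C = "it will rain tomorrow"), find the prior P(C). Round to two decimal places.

Bayes' rule in odds form gives O(C|E) = O(C)·[P(E|C)/P(E|¬C)], hence O(C) = O(C|E)/LR.
Posterior odds = 0.768/(1−0.768) = 3.3103. LR = 0.59/0.08 = 7.3750.
Prior odds = 3.3103/7.3750 = 0.4489, so P(C) = 0.4489/(1+0.4489) ≈ 0.31.

P(C) = 0.31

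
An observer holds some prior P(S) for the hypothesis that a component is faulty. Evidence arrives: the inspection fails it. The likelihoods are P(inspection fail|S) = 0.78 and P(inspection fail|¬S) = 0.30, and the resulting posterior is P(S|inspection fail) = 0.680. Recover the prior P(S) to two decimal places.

Bayes' rule in odds form gives O(S|E) = O(S)·[P(E|S)/P(E|¬S)], hence O(S) = O(S|E)/LR.
Posterior odds = 0.680/(1−0.680) = 2.1250. LR = 0.78/0.30 = 2.6000.
Prior odds = 2.1250/2.6000 = 0.8173, so P(S) = 0.8173/(1+0.8173) ≈ 0.45.

P(S) = 0.45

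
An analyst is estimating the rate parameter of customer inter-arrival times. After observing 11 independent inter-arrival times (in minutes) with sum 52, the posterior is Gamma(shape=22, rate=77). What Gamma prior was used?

Gamma–exponential conjugacy: posterior shape = α + n, posterior rate = β + Σtᵢ.
So α = 22 − 11 = 11 and β = 77 − 52 = 25.

Gamma(shape=11, rate=25)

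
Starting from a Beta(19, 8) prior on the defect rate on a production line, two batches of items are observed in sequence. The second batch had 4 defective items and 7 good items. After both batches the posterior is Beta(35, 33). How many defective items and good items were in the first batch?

Sequential conjugate updates are equivalent to a single update on the pooled data, so total successes = posterior α − prior α and total failures = posterior β − prior β.
Total across both batches: 35−19=16 defective items, 33−8=25 good items.
Subtract the second batch: 16−4=12 defective items and 25−7=18 good items.

12 defective items and 18 good items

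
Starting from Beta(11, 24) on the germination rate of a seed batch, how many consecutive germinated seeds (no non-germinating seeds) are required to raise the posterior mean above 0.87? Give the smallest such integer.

k = 150

After k germinated seeds and 0 non-germinating seeds the posterior is Beta(11+k, 24), with mean (11+k)/(11+24+k).
Set (11+k)/(35+k) > 0.87 and solve: k > (0.87·35 − 11)/(1 − 0.87) = 149.615.
The smallest integer exceeding 149.615 is 150, and checking k=150: (161)/(185) = 0.8703 > 0.87.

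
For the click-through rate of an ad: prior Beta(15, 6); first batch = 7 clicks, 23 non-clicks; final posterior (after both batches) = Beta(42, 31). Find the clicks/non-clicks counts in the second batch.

Because Beta–binomial updating is additive in the counts, the combined data contributed (α_post−α_prior, β_post−β_prior) successes and failures.
Total across both batches: 42−15=27 clicks, 31−6=25 non-clicks.
Subtract the first batch: 27−7=20 clicks and 25−23=2 non-clicks.

20 clicks and 2 non-clicks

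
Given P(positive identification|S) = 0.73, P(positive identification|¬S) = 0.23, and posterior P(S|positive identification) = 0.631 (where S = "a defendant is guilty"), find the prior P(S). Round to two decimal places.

Bayes' rule in odds form gives O(S|E) = O(S)·[P(E|S)/P(E|¬S)], hence O(S) = O(S|E)/LR.
Posterior odds = 0.631/(1−0.631) = 1.7100. LR = 0.73/0.23 = 3.1739.
Prior odds = 1.7100/3.1739 = 0.5388, so P(S) = 0.5388/(1+0.5388) ≈ 0.35.

P(S) = 0.35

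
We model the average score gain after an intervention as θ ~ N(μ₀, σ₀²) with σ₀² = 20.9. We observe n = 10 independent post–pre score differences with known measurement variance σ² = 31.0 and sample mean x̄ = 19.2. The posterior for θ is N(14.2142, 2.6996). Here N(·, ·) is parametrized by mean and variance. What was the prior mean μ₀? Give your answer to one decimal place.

μ₀ = -19.4

The posterior mean is a precision-weighted average: μ_n = (τ₀μ₀ + τ_data·x̄)/(τ₀+τ_data), with τ₀=1/σ₀² and τ_data=n/σ².
Here τ₀ = 1/20.9 = 0.047847 and τ_data = 10/31.0 = 0.322581, so τ_n = 0.370428.
Rearranging for μ₀: μ₀ = (μ_n·τ_n − τ_data·x̄)/τ₀ = (14.2142·0.370428 − 0.322581·19.2) / 0.047847 = -0.928218/0.047847 ≈ -19.4.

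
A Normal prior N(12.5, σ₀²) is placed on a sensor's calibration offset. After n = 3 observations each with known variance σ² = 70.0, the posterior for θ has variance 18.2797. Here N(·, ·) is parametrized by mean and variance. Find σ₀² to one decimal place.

For the Normal–Normal model with known σ², precisions add: τ_n = τ₀ + n/σ².
So 1/σ₀² = 1/18.2797 − 3/70.0 = 0.054705 − 0.042857 = 0.011848.
Hence σ₀² = 1/0.011848 ≈ 84.4.

σ₀² = 84.4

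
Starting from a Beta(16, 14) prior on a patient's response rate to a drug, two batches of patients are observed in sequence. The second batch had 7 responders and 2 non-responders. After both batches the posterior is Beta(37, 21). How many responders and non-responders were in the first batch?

14 responders and 5 non-responders

Because Beta–binomial updating is additive in the counts, the combined data contributed (α_post−α_prior, β_post−β_prior) successes and failures.
Total across both batches: 37−16=21 responders, 21−14=7 non-responders.
Subtract the second batch: 21−7=14 responders and 7−2=5 non-responders.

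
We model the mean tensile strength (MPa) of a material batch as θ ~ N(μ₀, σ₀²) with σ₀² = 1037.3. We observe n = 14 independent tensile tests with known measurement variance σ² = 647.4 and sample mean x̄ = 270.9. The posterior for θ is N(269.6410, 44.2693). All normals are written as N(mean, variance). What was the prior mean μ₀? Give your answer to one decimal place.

μ₀ = 241.4

The posterior mean is a precision-weighted average: μ_n = (τ₀μ₀ + τ_data·x̄)/(τ₀+τ_data), with τ₀=1/σ₀² and τ_data=n/σ².
Here τ₀ = 1/1037.3 = 0.000964 and τ_data = 14/647.4 = 0.021625, so τ_n = 0.022589.
Rearranging for μ₀: μ₀ = (μ_n·τ_n − τ_data·x̄)/τ₀ = (269.6410·0.022589 − 0.021625·270.9) / 0.000964 = 0.232708/0.000964 ≈ 241.4.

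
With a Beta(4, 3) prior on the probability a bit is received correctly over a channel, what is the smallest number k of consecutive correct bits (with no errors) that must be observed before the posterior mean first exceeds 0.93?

k = 36

After k correct bits and 0 errors the posterior is Beta(4+k, 3), with mean (4+k)/(4+3+k).
Set (4+k)/(7+k) > 0.93 and solve: k > (0.93·7 − 4)/(1 − 0.93) = 35.857.
The smallest integer exceeding 35.857 is 36.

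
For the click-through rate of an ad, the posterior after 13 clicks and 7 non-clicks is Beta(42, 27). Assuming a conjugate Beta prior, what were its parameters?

Under Beta–binomial conjugacy the posterior parameters are (a+s, b+f).
Subtract the data counts: 42−13=29, 27−7=20.

Beta(29, 20)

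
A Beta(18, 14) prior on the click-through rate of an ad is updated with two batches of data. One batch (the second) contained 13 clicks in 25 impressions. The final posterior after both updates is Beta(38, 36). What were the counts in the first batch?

Because Beta–binomial updating is additive in the counts, the combined data contributed (α_post−α_prior, β_post−β_prior) successes and failures.
Total across both batches: 38−18=20 clicks, 36−14=22 non-clicks.
Subtract the second batch: 20−13=7 clicks and 22−12=10 non-clicks.

7 clicks and 10 non-clicks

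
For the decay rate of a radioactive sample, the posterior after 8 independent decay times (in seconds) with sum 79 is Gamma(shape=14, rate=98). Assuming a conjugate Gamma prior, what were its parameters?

Gamma(shape=6, rate=19)

Gamma–exponential conjugacy: posterior shape = α + n, posterior rate = β + Σtᵢ.
So α = 14 − 8 = 6 and β = 98 − 79 = 19.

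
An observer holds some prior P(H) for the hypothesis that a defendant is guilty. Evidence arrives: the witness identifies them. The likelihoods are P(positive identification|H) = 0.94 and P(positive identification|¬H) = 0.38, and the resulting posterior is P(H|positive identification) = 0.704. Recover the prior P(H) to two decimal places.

P(H) = 0.49

Bayes' rule in odds form gives O(H|E) = O(H)·[P(E|H)/P(E|¬H)], hence O(H) = O(H|E)/LR.
Posterior odds = 0.704/(1−0.704) = 2.3784. LR = 0.94/0.38 = 2.4737.
Prior odds = 2.3784/2.4737 = 0.9615, so P(H) = 0.9615/(1+0.9615) ≈ 0.49.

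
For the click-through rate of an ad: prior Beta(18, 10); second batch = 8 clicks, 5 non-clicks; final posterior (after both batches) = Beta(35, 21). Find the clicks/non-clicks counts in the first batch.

9 clicks and 6 non-clicks

Because Beta–binomial updating is additive in the counts, the combined data contributed (α_post−α_prior, β_post−β_prior) successes and failures.
Total across both batches: 35−18=17 clicks, 21−10=11 non-clicks.
Subtract the second batch: 17−8=9 clicks and 11−5=6 non-clicks.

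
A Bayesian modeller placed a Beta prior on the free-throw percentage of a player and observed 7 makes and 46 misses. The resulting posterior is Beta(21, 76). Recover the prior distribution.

Beta(14, 30)

Beta is conjugate to the binomial likelihood: posterior = Beta(α+s, β+f).
Subtract the data counts: 21−7=14, 76−46=30.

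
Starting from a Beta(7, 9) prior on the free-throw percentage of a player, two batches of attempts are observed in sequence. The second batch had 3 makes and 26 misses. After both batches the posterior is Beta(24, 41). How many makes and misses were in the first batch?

Because Beta–binomial updating is additive in the counts, the combined data contributed (α_post−α_prior, β_post−β_prior) successes and failures.
Total across both batches: 24−7=17 makes, 41−9=32 misses.
Subtract the second batch: 17−3=14 makes and 32−26=6 misses.

14 makes and 6 misses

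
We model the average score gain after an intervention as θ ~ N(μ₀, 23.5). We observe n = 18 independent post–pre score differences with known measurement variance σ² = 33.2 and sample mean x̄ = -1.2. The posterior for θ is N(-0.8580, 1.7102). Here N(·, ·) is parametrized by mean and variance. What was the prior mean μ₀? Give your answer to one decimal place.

μ₀ = 3.5

The posterior mean is a precision-weighted average: μ_n = (τ₀μ₀ + τ_data·x̄)/(τ₀+τ_data), with τ₀=1/σ₀² and τ_data=n/σ².
Here τ₀ = 1/23.5 = 0.042553 and τ_data = 18/33.2 = 0.542169, so τ_n = 0.584722.
Rearranging for μ₀: μ₀ = (μ_n·τ_n − τ_data·x̄)/τ₀ = (-0.8580·0.584722 − 0.542169·-1.2) / 0.042553 = 0.148911/0.042553 ≈ 3.5.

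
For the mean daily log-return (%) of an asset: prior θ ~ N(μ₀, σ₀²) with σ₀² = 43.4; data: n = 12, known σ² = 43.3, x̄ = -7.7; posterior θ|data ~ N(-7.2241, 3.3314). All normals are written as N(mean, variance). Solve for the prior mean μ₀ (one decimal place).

With known observation variance, the Normal–Normal posterior has precision τ_n = τ₀ + n/σ² and mean μ_n = (τ₀μ₀ + (n/σ²)x̄)/τ_n.
Here τ₀ = 1/43.4 = 0.023041 and τ_data = 12/43.3 = 0.277136, so τ_n = 0.300177.
Rearranging for μ₀: μ₀ = (μ_n·τ_n − τ_data·x̄)/τ₀ = (-7.2241·0.300177 − 0.277136·-7.7) / 0.023041 = -0.034561/0.023041 ≈ -1.5.

μ₀ = -1.5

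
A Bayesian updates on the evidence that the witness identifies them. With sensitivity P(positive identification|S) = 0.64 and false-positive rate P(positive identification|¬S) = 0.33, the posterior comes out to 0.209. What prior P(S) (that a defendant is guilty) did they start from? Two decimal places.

P(S) = 0.12

In odds form, posterior odds = prior odds × likelihood ratio, so prior odds = posterior odds ÷ LR.
Posterior odds = 0.209/(1−0.209) = 0.2642. LR = 0.64/0.33 = 1.9394.
Prior odds = 0.2642/1.9394 = 0.1362, so P(S) = 0.1362/(1+0.1362) ≈ 0.12.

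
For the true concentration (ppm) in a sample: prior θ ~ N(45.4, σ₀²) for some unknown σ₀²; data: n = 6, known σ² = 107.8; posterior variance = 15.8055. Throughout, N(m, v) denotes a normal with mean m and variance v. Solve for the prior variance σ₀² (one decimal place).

Posterior precision equals prior precision plus data precision: 1/σ_n² = 1/σ₀² + n/σ².
So 1/σ₀² = 1/15.8055 − 6/107.8 = 0.063269 − 0.055659 = 0.007610.
Hence σ₀² = 1/0.007610 ≈ 131.4.

σ₀² = 131.4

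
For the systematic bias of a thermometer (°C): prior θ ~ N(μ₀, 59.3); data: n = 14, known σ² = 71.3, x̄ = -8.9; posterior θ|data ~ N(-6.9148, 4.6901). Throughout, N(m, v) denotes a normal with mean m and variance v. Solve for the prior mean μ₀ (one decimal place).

μ₀ = 16.2

The posterior mean is a precision-weighted average: μ_n = (τ₀μ₀ + τ_data·x̄)/(τ₀+τ_data), with τ₀=1/σ₀² and τ_data=n/σ².
Here τ₀ = 1/59.3 = 0.016863 and τ_data = 14/71.3 = 0.196353, so τ_n = 0.213216.
Rearranging for μ₀: μ₀ = (μ_n·τ_n − τ_data·x̄)/τ₀ = (-6.9148·0.213216 − 0.196353·-8.9) / 0.016863 = 0.273196/0.016863 ≈ 16.2.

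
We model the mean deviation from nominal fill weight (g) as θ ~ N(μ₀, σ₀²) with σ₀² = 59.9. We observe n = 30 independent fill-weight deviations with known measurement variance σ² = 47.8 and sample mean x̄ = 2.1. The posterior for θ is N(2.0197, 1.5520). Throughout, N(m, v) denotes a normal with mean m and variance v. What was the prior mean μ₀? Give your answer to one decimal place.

With known observation variance, the Normal–Normal posterior has precision τ_n = τ₀ + n/σ² and mean μ_n = (τ₀μ₀ + (n/σ²)x̄)/τ_n.
Here τ₀ = 1/59.9 = 0.016694 and τ_data = 30/47.8 = 0.627615, so τ_n = 0.644309.
Rearranging for μ₀: μ₀ = (μ_n·τ_n − τ_data·x̄)/τ₀ = (2.0197·0.644309 − 0.627615·2.1) / 0.016694 = -0.016681/0.016694 ≈ -1.0.

μ₀ = -1.0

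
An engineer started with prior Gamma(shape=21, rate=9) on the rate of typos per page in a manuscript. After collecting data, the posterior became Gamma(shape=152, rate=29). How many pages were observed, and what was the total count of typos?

Gamma–Poisson conjugacy: posterior shape = α + Σxᵢ, posterior rate = β + n.
Matching: Σxᵢ = 152 − 21 = 131 and n = 29 − 9 = 20.

n = 20 pages with total 131 typos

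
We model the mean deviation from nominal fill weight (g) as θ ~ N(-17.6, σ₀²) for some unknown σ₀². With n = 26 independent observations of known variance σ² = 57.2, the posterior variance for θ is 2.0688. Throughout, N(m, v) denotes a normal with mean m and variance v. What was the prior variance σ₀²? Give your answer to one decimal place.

Posterior precision equals prior precision plus data precision: 1/σ_n² = 1/σ₀² + n/σ².
So 1/σ₀² = 1/2.0688 − 26/57.2 = 0.483372 − 0.454545 = 0.028827.
Hence σ₀² = 1/0.028827 ≈ 34.7.

σ₀² = 34.7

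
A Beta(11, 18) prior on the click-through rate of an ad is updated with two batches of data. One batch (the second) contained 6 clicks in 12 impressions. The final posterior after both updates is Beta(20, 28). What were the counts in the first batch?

3 clicks and 4 non-clicks

Sequential conjugate updates are equivalent to a single update on the pooled data, so total successes = posterior α − prior α and total failures = posterior β − prior β.
Total across both batches: 20−11=9 clicks, 28−18=10 non-clicks.
Subtract the second batch: 9−6=3 clicks and 10−6=4 non-clicks.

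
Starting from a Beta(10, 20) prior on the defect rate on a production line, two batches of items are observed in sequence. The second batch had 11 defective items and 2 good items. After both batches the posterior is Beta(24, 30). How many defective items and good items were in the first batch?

Because Beta–binomial updating is additive in the counts, the combined data contributed (α_post−α_prior, β_post−β_prior) successes and failures.
Total across both batches: 24−10=14 defective items, 30−20=10 good items.
Subtract the second batch: 14−11=3 defective items and 10−2=8 good items.

3 defective items and 8 good items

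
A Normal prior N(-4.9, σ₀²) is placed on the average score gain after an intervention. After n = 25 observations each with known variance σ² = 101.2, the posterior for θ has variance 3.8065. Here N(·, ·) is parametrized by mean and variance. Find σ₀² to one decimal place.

σ₀² = 63.8

Posterior precision equals prior precision plus data precision: 1/σ_n² = 1/σ₀² + n/σ².
So 1/σ₀² = 1/3.8065 − 25/101.2 = 0.262709 − 0.247036 = 0.015673.
Hence σ₀² = 1/0.015673 ≈ 63.8.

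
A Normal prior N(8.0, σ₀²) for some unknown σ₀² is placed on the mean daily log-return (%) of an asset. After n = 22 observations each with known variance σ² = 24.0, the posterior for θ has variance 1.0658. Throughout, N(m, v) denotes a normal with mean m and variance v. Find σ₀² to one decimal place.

Posterior precision equals prior precision plus data precision: 1/σ_n² = 1/σ₀² + n/σ².
So 1/σ₀² = 1/1.0658 − 22/24.0 = 0.938262 − 0.916667 = 0.021595.
Hence σ₀² = 1/0.021595 ≈ 46.3.

σ₀² = 46.3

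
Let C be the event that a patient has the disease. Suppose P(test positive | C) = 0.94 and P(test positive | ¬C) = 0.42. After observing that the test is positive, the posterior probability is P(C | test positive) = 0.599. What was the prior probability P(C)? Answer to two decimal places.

P(C) = 0.40

Bayes' rule in odds form gives O(C|E) = O(C)·[P(E|C)/P(E|¬C)], hence O(C) = O(C|E)/LR.
Posterior odds = 0.599/(1−0.599) = 1.4938. LR = 0.94/0.42 = 2.2381.
Prior odds = 1.4938/2.2381 = 0.6674, so P(C) = 0.6674/(1+0.6674) ≈ 0.40.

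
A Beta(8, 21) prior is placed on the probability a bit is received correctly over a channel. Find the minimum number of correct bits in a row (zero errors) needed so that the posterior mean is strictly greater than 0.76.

k = 59

After k correct bits and 0 errors the posterior is Beta(8+k, 21), with mean (8+k)/(8+21+k).
Set (8+k)/(29+k) > 0.76 and solve: k > (0.76·29 − 8)/(1 − 0.76) = 58.500.
The smallest integer exceeding 58.500 is 59.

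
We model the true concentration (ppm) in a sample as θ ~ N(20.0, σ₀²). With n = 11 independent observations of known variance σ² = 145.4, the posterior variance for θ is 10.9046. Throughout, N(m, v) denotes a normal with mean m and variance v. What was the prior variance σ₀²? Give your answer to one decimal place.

σ₀² = 62.3

Posterior precision equals prior precision plus data precision: 1/σ_n² = 1/σ₀² + n/σ².
So 1/σ₀² = 1/10.9046 − 11/145.4 = 0.091704 − 0.075653 = 0.016051.
Hence σ₀² = 1/0.016051 ≈ 62.3.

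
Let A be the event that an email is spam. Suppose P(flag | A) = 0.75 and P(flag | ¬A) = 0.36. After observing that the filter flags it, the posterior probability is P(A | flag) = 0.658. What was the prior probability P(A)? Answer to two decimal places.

P(A) = 0.48

Bayes' rule in odds form gives O(A|E) = O(A)·[P(E|A)/P(E|¬A)], hence O(A) = O(A|E)/LR.
Posterior odds = 0.658/(1−0.658) = 1.9240. LR = 0.75/0.36 = 2.0833.
Prior odds = 1.9240/2.0833 = 0.9235, so P(A) = 0.9235/(1+0.9235) ≈ 0.48.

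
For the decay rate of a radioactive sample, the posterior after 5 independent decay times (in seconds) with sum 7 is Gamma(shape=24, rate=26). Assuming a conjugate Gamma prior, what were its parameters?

Gamma(shape=19, rate=19)

For an exponential likelihood with a Gamma(α, β) prior on the rate, n observations with total T give posterior Gamma(α+n, β+T).
So α = 24 − 5 = 19 and β = 26 − 7 = 19.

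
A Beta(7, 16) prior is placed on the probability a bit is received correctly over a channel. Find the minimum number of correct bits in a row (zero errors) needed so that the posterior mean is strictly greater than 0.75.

After k correct bits and 0 errors the posterior is Beta(7+k, 16), with mean (7+k)/(7+16+k).
Set (7+k)/(23+k) > 0.75 and solve: k > (0.75·23 − 7)/(1 − 0.75) = 41.000.
The smallest integer exceeding 41.000 is 42, and checking k=42: (49)/(65) = 0.7538 > 0.75.

k = 42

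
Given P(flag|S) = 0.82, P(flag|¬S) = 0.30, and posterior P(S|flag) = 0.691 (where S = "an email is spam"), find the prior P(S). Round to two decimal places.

Bayes' rule in odds form gives O(S|E) = O(S)·[P(E|S)/P(E|¬S)], hence O(S) = O(S|E)/LR.
Posterior odds = 0.691/(1−0.691) = 2.2362. LR = 0.82/0.30 = 2.7333.
Prior odds = 2.2362/2.7333 = 0.8181, so P(S) = 0.8181/(1+0.8181) ≈ 0.45.

P(S) = 0.45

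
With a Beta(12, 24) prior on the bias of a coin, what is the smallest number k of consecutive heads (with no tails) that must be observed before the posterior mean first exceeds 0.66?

k = 35

After k heads and 0 tails the posterior is Beta(12+k, 24), with mean (12+k)/(12+24+k).
Set (12+k)/(36+k) > 0.66 and solve: k > (0.66·36 − 12)/(1 − 0.66) = 34.588.
The smallest integer exceeding 34.588 is 35.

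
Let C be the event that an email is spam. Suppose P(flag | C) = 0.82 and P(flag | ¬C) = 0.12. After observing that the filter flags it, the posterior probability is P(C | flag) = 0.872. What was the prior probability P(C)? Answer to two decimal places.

P(C) = 0.50

Bayes' rule in odds form gives O(C|E) = O(C)·[P(E|C)/P(E|¬C)], hence O(C) = O(C|E)/LR.
Posterior odds = 0.872/(1−0.872) = 6.8125. LR = 0.82/0.12 = 6.8333.
Prior odds = 6.8125/6.8333 = 0.9970, so P(C) = 0.9970/(1+0.9970) ≈ 0.50.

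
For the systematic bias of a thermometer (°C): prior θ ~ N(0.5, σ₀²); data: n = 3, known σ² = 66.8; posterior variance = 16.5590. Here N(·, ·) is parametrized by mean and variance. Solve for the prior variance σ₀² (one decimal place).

Posterior precision equals prior precision plus data precision: 1/σ_n² = 1/σ₀² + n/σ².
So 1/σ₀² = 1/16.5590 − 3/66.8 = 0.060390 − 0.044910 = 0.015480.
Hence σ₀² = 1/0.015480 ≈ 64.6.

σ₀² = 64.6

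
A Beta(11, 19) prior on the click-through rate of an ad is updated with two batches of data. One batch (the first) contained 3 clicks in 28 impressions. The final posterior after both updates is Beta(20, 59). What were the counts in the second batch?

6 clicks and 15 non-clicks

Sequential conjugate updates are equivalent to a single update on the pooled data, so total successes = posterior α − prior α and total failures = posterior β − prior β.
Total across both batches: 20−11=9 clicks, 59−19=40 non-clicks.
Subtract the first batch: 9−3=6 clicks and 40−25=15 non-clicks.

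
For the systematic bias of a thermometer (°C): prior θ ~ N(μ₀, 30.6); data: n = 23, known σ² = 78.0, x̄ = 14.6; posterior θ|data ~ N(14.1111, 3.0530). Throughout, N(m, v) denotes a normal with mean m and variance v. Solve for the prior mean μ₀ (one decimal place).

The posterior mean is a precision-weighted average: μ_n = (τ₀μ₀ + τ_data·x̄)/(τ₀+τ_data), with τ₀=1/σ₀² and τ_data=n/σ².
Here τ₀ = 1/30.6 = 0.032680 and τ_data = 23/78.0 = 0.294872, so τ_n = 0.327552.
Rearranging for μ₀: μ₀ = (μ_n·τ_n − τ_data·x̄)/τ₀ = (14.1111·0.327552 − 0.294872·14.6) / 0.032680 = 0.316988/0.032680 ≈ 9.7.

μ₀ = 9.7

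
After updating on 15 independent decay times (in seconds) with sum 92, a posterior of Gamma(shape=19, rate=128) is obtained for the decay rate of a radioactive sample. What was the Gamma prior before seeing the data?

Gamma(shape=4, rate=36)

Gamma–exponential conjugacy: posterior shape = α + n, posterior rate = β + Σtᵢ.
So α = 19 − 15 = 4 and β = 128 − 92 = 36.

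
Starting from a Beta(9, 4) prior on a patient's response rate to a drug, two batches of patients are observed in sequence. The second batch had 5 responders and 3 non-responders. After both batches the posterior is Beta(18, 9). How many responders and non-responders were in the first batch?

Sequential conjugate updates are equivalent to a single update on the pooled data, so total successes = posterior α − prior α and total failures = posterior β − prior β.
Total across both batches: 18−9=9 responders, 9−4=5 non-responders.
Subtract the second batch: 9−5=4 responders and 5−3=2 non-responders.

4 responders and 2 non-responders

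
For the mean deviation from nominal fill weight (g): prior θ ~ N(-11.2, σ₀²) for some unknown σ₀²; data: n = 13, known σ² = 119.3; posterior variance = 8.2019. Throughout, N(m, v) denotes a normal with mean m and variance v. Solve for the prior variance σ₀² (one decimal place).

Posterior precision equals prior precision plus data precision: 1/σ_n² = 1/σ₀² + n/σ².
So 1/σ₀² = 1/8.2019 − 13/119.3 = 0.121923 − 0.108969 = 0.012954.
Hence σ₀² = 1/0.012954 ≈ 77.2.

σ₀² = 77.2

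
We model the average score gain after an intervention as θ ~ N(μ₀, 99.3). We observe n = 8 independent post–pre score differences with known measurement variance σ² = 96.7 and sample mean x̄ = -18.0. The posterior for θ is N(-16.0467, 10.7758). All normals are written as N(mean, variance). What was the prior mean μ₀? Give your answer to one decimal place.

The posterior mean is a precision-weighted average: μ_n = (τ₀μ₀ + τ_data·x̄)/(τ₀+τ_data), with τ₀=1/σ₀² and τ_data=n/σ².
Here τ₀ = 1/99.3 = 0.010070 and τ_data = 8/96.7 = 0.082730, so τ_n = 0.092800.
Rearranging for μ₀: μ₀ = (μ_n·τ_n − τ_data·x̄)/τ₀ = (-16.0467·0.092800 − 0.082730·-18.0) / 0.010070 = 0.000006/0.010070 ≈ 0.0.

μ₀ = 0.0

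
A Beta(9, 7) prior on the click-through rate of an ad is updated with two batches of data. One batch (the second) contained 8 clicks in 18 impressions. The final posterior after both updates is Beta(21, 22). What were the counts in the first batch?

Because Beta–binomial updating is additive in the counts, the combined data contributed (α_post−α_prior, β_post−β_prior) successes and failures.
Total across both batches: 21−9=12 clicks, 22−7=15 non-clicks.
Subtract the second batch: 12−8=4 clicks and 15−10=5 non-clicks.

4 clicks and 5 non-clicks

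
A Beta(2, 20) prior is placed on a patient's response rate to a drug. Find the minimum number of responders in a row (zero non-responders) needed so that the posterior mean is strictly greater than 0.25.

k = 5

After k responders and 0 non-responders the posterior is Beta(2+k, 20), with mean (2+k)/(2+20+k).
Set (2+k)/(22+k) > 0.25 and solve: k > (0.25·22 − 2)/(1 − 0.25) = 4.667.
The smallest integer exceeding 4.667 is 5, and checking k=5: (7)/(27) = 0.2593 > 0.25.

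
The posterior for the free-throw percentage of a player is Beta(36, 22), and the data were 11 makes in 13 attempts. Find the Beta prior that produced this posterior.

Beta(25, 20)

Under Beta–binomial conjugacy the posterior parameters are (α+s, β+f).
So α = 36 − 11 = 25 and β = 22 − 2 = 20.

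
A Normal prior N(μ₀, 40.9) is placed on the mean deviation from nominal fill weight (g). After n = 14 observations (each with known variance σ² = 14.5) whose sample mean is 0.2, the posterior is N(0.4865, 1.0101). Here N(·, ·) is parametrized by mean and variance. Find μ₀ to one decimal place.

The posterior mean is a precision-weighted average: μ_n = (τ₀μ₀ + τ_data·x̄)/(τ₀+τ_data), with τ₀=1/σ₀² and τ_data=n/σ².
Here τ₀ = 1/40.9 = 0.024450 and τ_data = 14/14.5 = 0.965517, so τ_n = 0.989967.
Rearranging for μ₀: μ₀ = (μ_n·τ_n − τ_data·x̄)/τ₀ = (0.4865·0.989967 − 0.965517·0.2) / 0.024450 = 0.288516/0.024450 ≈ 11.8.

μ₀ = 11.8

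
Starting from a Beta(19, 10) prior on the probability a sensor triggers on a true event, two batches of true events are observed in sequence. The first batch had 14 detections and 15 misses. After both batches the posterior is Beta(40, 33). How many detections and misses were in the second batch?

7 detections and 8 misses

Because Beta–binomial updating is additive in the counts, the combined data contributed (α_post−α_prior, β_post−β_prior) successes and failures.
Total across both batches: 40−19=21 detections, 33−10=23 misses.
Subtract the first batch: 21−14=7 detections and 23−15=8 misses.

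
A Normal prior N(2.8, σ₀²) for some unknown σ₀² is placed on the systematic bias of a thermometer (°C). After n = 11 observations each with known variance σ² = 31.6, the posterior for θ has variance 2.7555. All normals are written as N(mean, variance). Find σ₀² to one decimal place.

σ₀² = 67.5

For the Normal–Normal model with known σ², precisions add: τ_n = τ₀ + n/σ².
So 1/σ₀² = 1/2.7555 − 11/31.6 = 0.362911 − 0.348101 = 0.014810.
Hence σ₀² = 1/0.014810 ≈ 67.5.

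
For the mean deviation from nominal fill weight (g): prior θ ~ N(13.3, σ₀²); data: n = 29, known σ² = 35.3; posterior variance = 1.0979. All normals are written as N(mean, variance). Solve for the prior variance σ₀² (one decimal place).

σ₀² = 11.2

Posterior precision equals prior precision plus data precision: 1/σ_n² = 1/σ₀² + n/σ².
So 1/σ₀² = 1/1.0979 − 29/35.3 = 0.910830 − 0.821530 = 0.089300.
Hence σ₀² = 1/0.089300 ≈ 11.2.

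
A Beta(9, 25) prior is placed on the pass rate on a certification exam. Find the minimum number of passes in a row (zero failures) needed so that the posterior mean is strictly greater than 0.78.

k = 80

After k passes and 0 failures the posterior is Beta(9+k, 25), with mean (9+k)/(9+25+k).
Set (9+k)/(34+k) > 0.78 and solve: k > (0.78·34 − 9)/(1 − 0.78) = 79.636.
The smallest integer exceeding 79.636 is 80.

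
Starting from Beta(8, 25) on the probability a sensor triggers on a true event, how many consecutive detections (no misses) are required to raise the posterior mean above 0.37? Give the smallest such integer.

After k detections and 0 misses the posterior is Beta(8+k, 25), with mean (8+k)/(8+25+k).
Set (8+k)/(33+k) > 0.37 and solve: k > (0.37·33 − 8)/(1 − 0.37) = 6.683.
The smallest integer exceeding 6.683 is 7, and checking k=7: (15)/(40) = 0.3750 > 0.37.

k = 7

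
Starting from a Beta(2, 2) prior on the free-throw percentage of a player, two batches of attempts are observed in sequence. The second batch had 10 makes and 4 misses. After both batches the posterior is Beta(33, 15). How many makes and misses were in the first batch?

Sequential conjugate updates are equivalent to a single update on the pooled data, so total successes = posterior α − prior α and total failures = posterior β − prior β.
Total across both batches: 33−2=31 makes, 15−2=13 misses.
Subtract the second batch: 31−10=21 makes and 13−4=9 misses.

21 makes and 9 misses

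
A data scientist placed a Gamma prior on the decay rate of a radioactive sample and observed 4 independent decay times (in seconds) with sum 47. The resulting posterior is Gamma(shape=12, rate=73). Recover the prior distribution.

For an exponential likelihood with a Gamma(α, β) prior on the rate, n observations with total T give posterior Gamma(α+n, β+T).
So α = 12 − 4 = 8 and β = 73 − 47 = 26.

Gamma(shape=8, rate=26)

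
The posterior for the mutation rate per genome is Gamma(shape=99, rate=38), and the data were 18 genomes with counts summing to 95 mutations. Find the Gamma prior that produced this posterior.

A Gamma(α, β) prior (rate parametrization) on a Poisson rate with n observations summing to S gives posterior Gamma(α+S, β+n).
So α = 99 − 95 = 4 and β = 38 − 18 = 20.

Gamma(shape=4, rate=20)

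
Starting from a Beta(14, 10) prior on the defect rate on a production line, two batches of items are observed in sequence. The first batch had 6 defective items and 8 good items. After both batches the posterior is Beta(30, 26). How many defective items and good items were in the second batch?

Sequential conjugate updates are equivalent to a single update on the pooled data, so total successes = posterior α − prior α and total failures = posterior β − prior β.
Total across both batches: 30−14=16 defective items, 26−10=16 good items.
Subtract the first batch: 16−6=10 defective items and 16−8=8 good items.

10 defective items and 8 good items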